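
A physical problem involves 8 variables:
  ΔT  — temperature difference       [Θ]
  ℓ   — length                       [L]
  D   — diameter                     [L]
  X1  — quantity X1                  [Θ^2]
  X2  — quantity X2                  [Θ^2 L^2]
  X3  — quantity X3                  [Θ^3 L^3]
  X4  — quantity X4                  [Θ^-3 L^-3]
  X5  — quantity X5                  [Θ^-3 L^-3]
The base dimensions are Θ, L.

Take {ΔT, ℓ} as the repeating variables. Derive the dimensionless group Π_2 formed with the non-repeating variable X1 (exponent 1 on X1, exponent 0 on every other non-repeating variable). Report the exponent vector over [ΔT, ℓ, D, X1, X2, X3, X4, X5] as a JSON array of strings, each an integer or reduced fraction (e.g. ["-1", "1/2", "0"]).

Dimensional matrix (Θ×L by ΔT×ℓ×D×X1×X2×X3×X4×X5):
  Θ: [ 1  0  0  2  2  3 -3 -3]
  L: [ 0  1  1  0  2  3 -3 -3]
Echelon form has 2 nonzero rows (pivots: ΔT,ℓ)
Repeat: ΔT,ℓ; free: D,X1,X2,X3,X4,X5
RREF:
  r0: [   1    0    0    2    2    3   -3   -3]
  r1: [   0    1    1    0    2    3   -3   -3]
Fix exponent of X1 at 1, D at 0, X2 at 0, X3 at 0, X4 at 0, X5 at 0; solve each RREF row for its pivot's exponent:
  r0: exp(ΔT) + (2)·1 = 0 ⇒ exp(ΔT) = -2
  r1: exp(ℓ) + (0)·1 = 0 ⇒ exp(ℓ) = 0
Π_2 = ΔT^-2 · X1

["-2", "0", "0", "1", "0", "0", "0", "0"]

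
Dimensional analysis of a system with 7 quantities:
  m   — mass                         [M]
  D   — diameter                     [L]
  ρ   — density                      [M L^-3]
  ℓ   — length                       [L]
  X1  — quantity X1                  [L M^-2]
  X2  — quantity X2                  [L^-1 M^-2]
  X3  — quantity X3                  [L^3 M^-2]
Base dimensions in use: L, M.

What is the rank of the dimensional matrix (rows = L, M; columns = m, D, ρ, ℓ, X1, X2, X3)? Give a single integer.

Dimensional matrix (L×M by m×D×ρ×ℓ×X1×X2×X3):
  L: [ 0  1 -3  1  1 -1  3]
  M: [ 1  0  1  0 -2 -2 -2]
Echelon form has 2 nonzero rows (pivots: m,D)

2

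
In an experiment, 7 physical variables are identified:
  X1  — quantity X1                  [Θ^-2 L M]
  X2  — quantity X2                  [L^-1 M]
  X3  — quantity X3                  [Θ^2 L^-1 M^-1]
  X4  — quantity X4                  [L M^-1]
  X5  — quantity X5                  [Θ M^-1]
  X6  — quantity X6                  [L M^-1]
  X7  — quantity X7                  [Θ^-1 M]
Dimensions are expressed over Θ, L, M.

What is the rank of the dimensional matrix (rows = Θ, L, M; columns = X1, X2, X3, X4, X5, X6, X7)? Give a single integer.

Exponent matrix [Θ,L,M] × [X1,X2,X3,X4,X5,X6,X7]:
  Θ: [-2  0  2  0  1  0 -1]
  L: [ 1 -1 -1  1  0  1  0]
  M: [ 1  1 -1 -1 -1 -1  1]
Echelon form has 2 nonzero rows (pivots: X1,X2)

2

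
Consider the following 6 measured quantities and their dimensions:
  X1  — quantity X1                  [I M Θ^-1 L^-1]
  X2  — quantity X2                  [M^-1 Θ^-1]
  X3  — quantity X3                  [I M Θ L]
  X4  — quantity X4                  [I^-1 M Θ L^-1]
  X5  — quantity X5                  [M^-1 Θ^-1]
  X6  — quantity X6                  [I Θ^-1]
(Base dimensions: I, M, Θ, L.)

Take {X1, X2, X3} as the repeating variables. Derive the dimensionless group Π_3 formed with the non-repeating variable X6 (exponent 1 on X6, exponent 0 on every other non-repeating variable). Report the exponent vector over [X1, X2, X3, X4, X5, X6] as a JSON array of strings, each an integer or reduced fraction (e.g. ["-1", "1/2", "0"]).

["-1/2", "-1", "-1/2", "0", "0", "1"]

Write exponents as rows I,M,Θ,L / cols X1,X2,X3,X4,X5,X6:
  I: [ 1  0  1 -1  0  1]
  M: [ 1 -1  1  1 -1  0]
  Θ: [-1 -1  1  1 -1 -1]
  L: [-1  0  1 -1  0  0]
Echelon form has 3 nonzero rows (pivots: X1,X2,X3)
Repeat: X1,X2,X3; free: X4,X5,X6
RREF:
  r0: [   1    0    0    0    0  1/2]
  r1: [   0    1    0   -2    1    1]
  r2: [   0    0    1   -1    0  1/2]
  r3: [   0    0    0    0    0    0]
Fix exponent of X6 at 1, X4 at 0, X5 at 0; solve each RREF row for its pivot's exponent:
  r0: exp(X1) + (1/2)·1 = 0 ⇒ exp(X1) = -1/2
  r1: exp(X2) + (1)·1 = 0 ⇒ exp(X2) = -1
  r2: exp(X3) + (1/2)·1 = 0 ⇒ exp(X3) = -1/2
Π_3 = X1^(-1/2) · X2^-1 · X3^(-1/2) · X6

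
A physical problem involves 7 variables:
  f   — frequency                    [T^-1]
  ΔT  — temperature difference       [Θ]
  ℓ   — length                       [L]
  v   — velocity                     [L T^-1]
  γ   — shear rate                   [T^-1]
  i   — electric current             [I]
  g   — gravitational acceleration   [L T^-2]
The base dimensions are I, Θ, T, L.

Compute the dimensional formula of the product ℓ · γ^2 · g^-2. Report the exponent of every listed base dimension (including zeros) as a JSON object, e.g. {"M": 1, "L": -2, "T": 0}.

{"I": 0, "Θ": 0, "T": 2, "L": -1}

Write exponents as rows I,Θ,T,L / cols f,ΔT,ℓ,v,γ,i,g:
  I: [ 0  0  0  0  0  1  0]
  Θ: [ 0  1  0  0  0  0  0]
  T: [-1  0  0 -1 -1  0 -2]
  L: [ 0  0  1  1  0  0  1]
  [I]: (1)·0+(2)·0+(-2)·0 = 0
  [Θ]: (1)·0+(2)·0+(-2)·0 = 0
  [T]: (1)·0+(2)·-1+(-2)·-2 = 2
  [L]: (1)·1+(2)·0+(-2)·1 = -1
⇒ T^2 L^-1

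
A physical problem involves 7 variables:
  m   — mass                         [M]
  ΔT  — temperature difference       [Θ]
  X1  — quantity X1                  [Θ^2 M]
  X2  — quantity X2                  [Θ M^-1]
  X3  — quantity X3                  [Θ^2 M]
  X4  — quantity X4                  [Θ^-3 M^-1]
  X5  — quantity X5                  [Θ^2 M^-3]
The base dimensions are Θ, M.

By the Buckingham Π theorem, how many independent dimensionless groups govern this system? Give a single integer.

Exponent matrix [Θ,M] × [m,ΔT,X1,X2,X3,X4,X5]:
  Θ: [ 0  1  2  1  2 -3  2]
  M: [ 1  0  1 -1  1 -1 -3]
Row reduction gives pivot columns m,ΔT; rank = 2
Π count = n − r = 7 − 2 = 5

5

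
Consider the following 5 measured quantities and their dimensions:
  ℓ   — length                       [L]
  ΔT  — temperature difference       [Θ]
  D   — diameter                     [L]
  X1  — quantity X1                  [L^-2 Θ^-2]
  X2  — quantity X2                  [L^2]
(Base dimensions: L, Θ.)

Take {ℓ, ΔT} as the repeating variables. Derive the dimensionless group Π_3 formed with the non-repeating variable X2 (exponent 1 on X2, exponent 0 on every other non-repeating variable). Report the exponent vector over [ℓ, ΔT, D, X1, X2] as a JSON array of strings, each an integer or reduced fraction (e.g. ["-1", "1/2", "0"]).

["-2", "0", "0", "0", "1"]

Write exponents as rows L,Θ / cols ℓ,ΔT,D,X1,X2:
  L: [ 1  0  1 -2  2]
  Θ: [ 0  1  0 -2  0]
Echelon form has 2 nonzero rows (pivots: ℓ,ΔT)
Repeat: ℓ,ΔT; free: D,X1,X2
RREF:
  r0: [   1    0    1   -2    2]
  r1: [   0    1    0   -2    0]
Fix exponent of X2 at 1, D at 0, X1 at 0; solve each RREF row for its pivot's exponent:
  r0: exp(ℓ) + (2)·1 = 0 ⇒ exp(ℓ) = -2
  r1: exp(ΔT) + (0)·1 = 0 ⇒ exp(ΔT) = 0
Π_3 = ℓ^-2 · X2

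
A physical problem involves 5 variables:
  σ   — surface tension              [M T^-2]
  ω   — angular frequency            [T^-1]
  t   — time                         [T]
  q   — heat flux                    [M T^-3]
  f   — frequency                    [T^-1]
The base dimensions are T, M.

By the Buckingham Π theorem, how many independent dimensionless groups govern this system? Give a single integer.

Write exponents as rows T,M / cols σ,ω,t,q,f:
  T: [-2 -1  1 -3 -1]
  M: [ 1  0  0  1  0]
Echelon form has 2 nonzero rows (pivots: σ,ω)
n=5, r=2 ⇒ 3 dimensionless groups

3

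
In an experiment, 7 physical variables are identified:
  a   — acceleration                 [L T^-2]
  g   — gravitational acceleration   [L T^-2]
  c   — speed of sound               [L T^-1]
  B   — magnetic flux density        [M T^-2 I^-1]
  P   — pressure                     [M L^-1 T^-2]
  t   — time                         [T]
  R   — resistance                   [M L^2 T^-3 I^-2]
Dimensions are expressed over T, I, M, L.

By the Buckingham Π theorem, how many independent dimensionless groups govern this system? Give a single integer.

Dimensional matrix (T×I×M×L by a×g×c×B×P×t×R):
  T: [-2 -2 -1 -2 -2  1 -3]
  I: [ 0  0  0 -1  0  0 -2]
  M: [ 0  0  0  1  1  0  1]
  L: [ 1  1  1  0 -1  0  2]
Row reduction gives pivot columns a,c,B,P; rank = 4
7 vars − rank 4 = 3 Π groups

3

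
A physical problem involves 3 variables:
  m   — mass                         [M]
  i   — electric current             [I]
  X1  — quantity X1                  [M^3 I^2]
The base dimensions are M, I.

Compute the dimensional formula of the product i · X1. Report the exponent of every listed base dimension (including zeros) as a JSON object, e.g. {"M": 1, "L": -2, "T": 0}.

Dimensional matrix (M×I by m×i×X1):
  M: [ 1  0  3]
  I: [ 0  1  2]
  [M]: (1)·0+(1)·3 = 3
  [I]: (1)·1+(1)·2 = 3
⇒ M^3 I^3

{"M": 3, "I": 3}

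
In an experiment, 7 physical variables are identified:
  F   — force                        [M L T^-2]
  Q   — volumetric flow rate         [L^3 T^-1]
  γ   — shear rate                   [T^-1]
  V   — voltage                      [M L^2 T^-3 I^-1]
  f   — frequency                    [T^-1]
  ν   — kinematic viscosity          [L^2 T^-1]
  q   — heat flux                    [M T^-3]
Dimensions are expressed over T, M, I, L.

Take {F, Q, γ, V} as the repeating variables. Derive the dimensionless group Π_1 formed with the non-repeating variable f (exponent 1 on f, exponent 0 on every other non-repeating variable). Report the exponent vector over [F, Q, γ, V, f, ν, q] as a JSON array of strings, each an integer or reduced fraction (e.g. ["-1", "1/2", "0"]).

Write exponents as rows T,M,I,L / cols F,Q,γ,V,f,ν,q:
  T: [-2 -1 -1 -3 -1 -1 -3]
  M: [ 1  0  0  1  0  0  1]
  I: [ 0  0  0 -1  0  0  0]
  L: [ 1  3  0  2  0  2  0]
RREF → pivots at {F,Q,γ,V} ⇒ r = 4
Pivot set = {F,Q,γ,V}, free = {f,ν,q}
RREF:
  r0: [   1    0    0    0    0    0    1]
  r1: [   0    1    0    0    0  2/3 -1/3]
  r2: [   0    0    1    0    1  1/3  4/3]
  r3: [   0    0    0    1    0    0    0]
Fix exponent of f at 1, ν at 0, q at 0; solve each RREF row for its pivot's exponent:
  r0: exp(F) + (0)·1 = 0 ⇒ exp(F) = 0
  r1: exp(Q) + (0)·1 = 0 ⇒ exp(Q) = 0
  r2: exp(γ) + (1)·1 = 0 ⇒ exp(γ) = -1
  r3: exp(V) + (0)·1 = 0 ⇒ exp(V) = 0
Π_1 = γ^-1 · f

["0", "0", "-1", "0", "1", "0", "0"]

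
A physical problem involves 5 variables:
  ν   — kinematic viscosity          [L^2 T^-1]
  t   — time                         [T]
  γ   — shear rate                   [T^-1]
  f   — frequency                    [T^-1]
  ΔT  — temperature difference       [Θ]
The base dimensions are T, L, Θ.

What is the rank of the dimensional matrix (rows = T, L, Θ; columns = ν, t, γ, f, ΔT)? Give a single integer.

3

Dimensional matrix (T×L×Θ by ν×t×γ×f×ΔT):
  T: [-1  1 -1 -1  0]
  L: [ 2  0  0  0  0]
  Θ: [ 0  0  0  0  1]
RREF → pivots at {ν,t,ΔT} ⇒ r = 3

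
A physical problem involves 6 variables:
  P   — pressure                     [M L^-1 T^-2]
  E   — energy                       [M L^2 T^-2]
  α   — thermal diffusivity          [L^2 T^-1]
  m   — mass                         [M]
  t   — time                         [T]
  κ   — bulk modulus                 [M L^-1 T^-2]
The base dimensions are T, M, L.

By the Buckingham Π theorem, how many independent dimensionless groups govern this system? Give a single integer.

3

Dimensional matrix (T×M×L by P×E×α×m×t×κ):
  T: [-2 -2 -1  0  1 -2]
  M: [ 1  1  0  1  0  1]
  L: [-1  2  2  0  0 -1]
Row reduction gives pivot columns P,E,α; rank = 3
6 vars − rank 3 = 3 Π groups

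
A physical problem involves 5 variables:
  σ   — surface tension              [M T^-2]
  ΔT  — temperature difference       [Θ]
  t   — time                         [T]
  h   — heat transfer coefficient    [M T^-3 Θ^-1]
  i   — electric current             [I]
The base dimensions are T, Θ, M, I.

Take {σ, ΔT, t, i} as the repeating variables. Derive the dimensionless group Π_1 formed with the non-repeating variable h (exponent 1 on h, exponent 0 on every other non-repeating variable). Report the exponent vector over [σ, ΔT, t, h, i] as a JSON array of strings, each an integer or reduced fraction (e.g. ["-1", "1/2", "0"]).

Dimensional matrix (T×Θ×M×I by σ×ΔT×t×h×i):
  T: [-2  0  1 -3  0]
  Θ: [ 0  1  0 -1  0]
  M: [ 1  0  0  1  0]
  I: [ 0  0  0  0  1]
RREF → pivots at {σ,ΔT,t,i} ⇒ r = 4
Pivot set = {σ,ΔT,t,i}, free = {h}
RREF:
  r0: [   1    0    0    1    0]
  r1: [   0    1    0   -1    0]
  r2: [   0    0    1   -1    0]
  r3: [   0    0    0    0    1]
Fix exponent of h at 1; solve each RREF row for its pivot's exponent:
  r0: exp(σ) + (1)·1 = 0 ⇒ exp(σ) = -1
  r1: exp(ΔT) + (-1)·1 = 0 ⇒ exp(ΔT) = 1
  r2: exp(t) + (-1)·1 = 0 ⇒ exp(t) = 1
  r3: exp(i) + (0)·1 = 0 ⇒ exp(i) = 0
Π_1 = σ^-1 · ΔT · t · h

["-1", "1", "1", "1", "0"]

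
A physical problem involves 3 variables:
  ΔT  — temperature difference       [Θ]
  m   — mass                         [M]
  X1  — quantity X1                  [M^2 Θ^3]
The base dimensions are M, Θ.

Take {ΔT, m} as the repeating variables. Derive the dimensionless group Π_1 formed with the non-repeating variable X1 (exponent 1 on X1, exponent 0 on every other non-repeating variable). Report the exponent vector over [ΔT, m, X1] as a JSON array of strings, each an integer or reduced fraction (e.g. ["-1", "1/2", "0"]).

["-3", "-2", "1"]

Write exponents as rows M,Θ / cols ΔT,m,X1:
  M: [ 0  1  2]
  Θ: [ 1  0  3]
Echelon form has 2 nonzero rows (pivots: ΔT,m)
Pivot set = {ΔT,m}, free = {X1}
RREF:
  r0: [   1    0    3]
  r1: [   0    1    2]
Fix exponent of X1 at 1; solve each RREF row for its pivot's exponent:
  r0: exp(ΔT) + (3)·1 = 0 ⇒ exp(ΔT) = -3
  r1: exp(m) + (2)·1 = 0 ⇒ exp(m) = -2
Π_1 = ΔT^-3 · m^-2 · X1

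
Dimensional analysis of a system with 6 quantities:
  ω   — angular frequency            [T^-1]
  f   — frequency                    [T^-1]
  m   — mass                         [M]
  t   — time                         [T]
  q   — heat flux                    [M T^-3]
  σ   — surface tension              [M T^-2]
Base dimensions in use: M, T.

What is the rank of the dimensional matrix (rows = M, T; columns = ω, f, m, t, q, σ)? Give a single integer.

2

Exponent matrix [M,T] × [ω,f,m,t,q,σ]:
  M: [ 0  0  1  0  1  1]
  T: [-1 -1  0  1 -3 -2]
Row reduction gives pivot columns ω,m; rank = 2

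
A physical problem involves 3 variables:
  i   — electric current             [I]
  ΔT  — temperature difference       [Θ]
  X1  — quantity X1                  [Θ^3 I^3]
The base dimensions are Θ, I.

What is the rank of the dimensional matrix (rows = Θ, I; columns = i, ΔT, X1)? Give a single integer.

Exponent matrix [Θ,I] × [i,ΔT,X1]:
  Θ: [ 0  1  3]
  I: [ 1  0  3]
Echelon form has 2 nonzero rows (pivots: i,ΔT)

2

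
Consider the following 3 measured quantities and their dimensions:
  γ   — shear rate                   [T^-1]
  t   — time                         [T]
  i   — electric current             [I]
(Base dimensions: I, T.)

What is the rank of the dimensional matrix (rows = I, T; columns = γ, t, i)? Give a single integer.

2

Write exponents as rows I,T / cols γ,t,i:
  I: [ 0  0  1]
  T: [-1  1  0]
Echelon form has 2 nonzero rows (pivots: γ,i)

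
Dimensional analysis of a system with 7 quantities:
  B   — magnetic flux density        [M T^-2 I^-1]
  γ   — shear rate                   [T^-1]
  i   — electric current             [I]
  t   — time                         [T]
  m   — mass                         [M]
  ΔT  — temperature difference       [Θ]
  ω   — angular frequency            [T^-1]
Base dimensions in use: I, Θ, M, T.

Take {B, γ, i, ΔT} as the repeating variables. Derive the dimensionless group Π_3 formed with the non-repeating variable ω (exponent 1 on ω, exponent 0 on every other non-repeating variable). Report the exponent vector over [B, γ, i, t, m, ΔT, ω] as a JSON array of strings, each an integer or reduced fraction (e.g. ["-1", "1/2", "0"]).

Write exponents as rows I,Θ,M,T / cols B,γ,i,t,m,ΔT,ω:
  I: [-1  0  1  0  0  0  0]
  Θ: [ 0  0  0  0  0  1  0]
  M: [ 1  0  0  0  1  0  0]
  T: [-2 -1  0  1  0  0 -1]
Echelon form has 4 nonzero rows (pivots: B,γ,i,ΔT)
Repeat: B,γ,i,ΔT; free: t,m,ω
RREF:
  r0: [   1    0    0    0    1    0    0]
  r1: [   0    1    0   -1   -2    0    1]
  r2: [   0    0    1    0    1    0    0]
  r3: [   0    0    0    0    0    1    0]
Fix exponent of ω at 1, t at 0, m at 0; solve each RREF row for its pivot's exponent:
  r0: exp(B) + (0)·1 = 0 ⇒ exp(B) = 0
  r1: exp(γ) + (1)·1 = 0 ⇒ exp(γ) = -1
  r2: exp(i) + (0)·1 = 0 ⇒ exp(i) = 0
  r3: exp(ΔT) + (0)·1 = 0 ⇒ exp(ΔT) = 0
Π_3 = γ^-1 · ω

["0", "-1", "0", "0", "0", "0", "1"]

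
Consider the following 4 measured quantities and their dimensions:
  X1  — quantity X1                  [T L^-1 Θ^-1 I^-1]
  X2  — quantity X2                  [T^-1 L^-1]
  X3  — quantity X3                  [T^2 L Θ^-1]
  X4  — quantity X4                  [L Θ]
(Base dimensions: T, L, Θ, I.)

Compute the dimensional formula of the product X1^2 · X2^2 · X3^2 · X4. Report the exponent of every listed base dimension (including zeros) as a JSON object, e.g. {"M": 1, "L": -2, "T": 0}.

Exponent matrix [T,L,Θ,I] × [X1,X2,X3,X4]:
  T: [ 1 -1  2  0]
  L: [-1 -1  1  1]
  Θ: [-1  0 -1  1]
  I: [-1  0  0  0]
  [T]: (2)·1+(2)·-1+(2)·2+(1)·0 = 4
  [L]: (2)·-1+(2)·-1+(2)·1+(1)·1 = -1
  [Θ]: (2)·-1+(2)·0+(2)·-1+(1)·1 = -3
  [I]: (2)·-1+(2)·0+(2)·0+(1)·0 = -2
⇒ T^4 L^-1 Θ^-3 I^-2

{"T": 4, "L": -1, "Θ": -3, "I": -2}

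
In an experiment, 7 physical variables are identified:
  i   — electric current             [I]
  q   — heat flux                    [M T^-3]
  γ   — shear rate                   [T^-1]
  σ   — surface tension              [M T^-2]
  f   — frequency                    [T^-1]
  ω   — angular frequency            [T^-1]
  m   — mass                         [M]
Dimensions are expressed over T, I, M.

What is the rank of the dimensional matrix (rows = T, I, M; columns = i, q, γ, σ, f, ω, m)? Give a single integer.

Write exponents as rows T,I,M / cols i,q,γ,σ,f,ω,m:
  T: [ 0 -3 -1 -2 -1 -1  0]
  I: [ 1  0  0  0  0  0  0]
  M: [ 0  1  0  1  0  0  1]
Echelon form has 3 nonzero rows (pivots: i,q,γ)

3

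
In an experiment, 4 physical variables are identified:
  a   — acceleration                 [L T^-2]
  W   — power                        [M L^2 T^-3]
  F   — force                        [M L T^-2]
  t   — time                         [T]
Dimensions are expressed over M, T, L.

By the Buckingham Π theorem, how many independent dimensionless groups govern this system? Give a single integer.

1

Dimensional matrix (M×T×L by a×W×F×t):
  M: [ 0  1  1  0]
  T: [-2 -3 -2  1]
  L: [ 1  2  1  0]
Echelon form has 3 nonzero rows (pivots: a,W,F)
Π count = n − r = 4 − 3 = 1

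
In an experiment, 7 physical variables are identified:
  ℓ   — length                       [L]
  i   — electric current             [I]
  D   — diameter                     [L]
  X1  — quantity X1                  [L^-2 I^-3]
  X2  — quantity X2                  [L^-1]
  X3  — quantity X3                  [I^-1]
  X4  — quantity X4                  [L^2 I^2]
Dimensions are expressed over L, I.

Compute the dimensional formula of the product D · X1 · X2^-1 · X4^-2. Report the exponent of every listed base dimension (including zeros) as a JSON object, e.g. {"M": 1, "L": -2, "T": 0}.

Write exponents as rows L,I / cols ℓ,i,D,X1,X2,X3,X4:
  L: [ 1  0  1 -2 -1  0  2]
  I: [ 0  1  0 -3  0 -1  2]
  [L]: (1)·1+(1)·-2+(-1)·-1+(-2)·2 = -4
  [I]: (1)·0+(1)·-3+(-1)·0+(-2)·2 = -7
⇒ L^-4 I^-7

{"L": -4, "I": -7}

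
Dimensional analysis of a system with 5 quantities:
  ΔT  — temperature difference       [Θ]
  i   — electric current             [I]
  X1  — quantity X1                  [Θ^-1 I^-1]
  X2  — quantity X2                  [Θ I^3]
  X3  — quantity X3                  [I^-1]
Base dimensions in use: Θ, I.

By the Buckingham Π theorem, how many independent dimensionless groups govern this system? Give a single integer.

Dimensional matrix (Θ×I by ΔT×i×X1×X2×X3):
  Θ: [ 1  0 -1  1  0]
  I: [ 0  1 -1  3 -1]
Row reduction gives pivot columns ΔT,i; rank = 2
n=5, r=2 ⇒ 3 dimensionless groups

3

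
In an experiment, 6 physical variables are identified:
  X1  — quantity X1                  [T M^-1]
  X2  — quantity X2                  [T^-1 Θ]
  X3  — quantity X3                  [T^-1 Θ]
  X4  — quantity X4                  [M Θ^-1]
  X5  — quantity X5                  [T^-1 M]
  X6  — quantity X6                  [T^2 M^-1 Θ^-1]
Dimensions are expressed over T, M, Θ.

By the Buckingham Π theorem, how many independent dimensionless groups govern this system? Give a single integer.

4

Exponent matrix [T,M,Θ] × [X1,X2,X3,X4,X5,X6]:
  T: [ 1 -1 -1  0 -1  2]
  M: [-1  0  0  1  1 -1]
  Θ: [ 0  1  1 -1  0 -1]
RREF → pivots at {X1,X2} ⇒ r = 2
Π count = n − r = 6 − 2 = 4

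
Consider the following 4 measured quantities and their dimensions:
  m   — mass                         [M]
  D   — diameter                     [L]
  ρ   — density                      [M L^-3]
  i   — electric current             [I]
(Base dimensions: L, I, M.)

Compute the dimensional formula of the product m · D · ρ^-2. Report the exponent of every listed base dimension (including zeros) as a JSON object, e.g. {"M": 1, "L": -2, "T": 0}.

{"L": 7, "I": 0, "M": -1}

Exponent matrix [L,I,M] × [m,D,ρ,i]:
  L: [ 0  1 -3  0]
  I: [ 0  0  0  1]
  M: [ 1  0  1  0]
  [L]: (1)·0+(1)·1+(-2)·-3 = 7
  [I]: (1)·0+(1)·0+(-2)·0 = 0
  [M]: (1)·1+(1)·0+(-2)·1 = -1
⇒ L^7 M^-1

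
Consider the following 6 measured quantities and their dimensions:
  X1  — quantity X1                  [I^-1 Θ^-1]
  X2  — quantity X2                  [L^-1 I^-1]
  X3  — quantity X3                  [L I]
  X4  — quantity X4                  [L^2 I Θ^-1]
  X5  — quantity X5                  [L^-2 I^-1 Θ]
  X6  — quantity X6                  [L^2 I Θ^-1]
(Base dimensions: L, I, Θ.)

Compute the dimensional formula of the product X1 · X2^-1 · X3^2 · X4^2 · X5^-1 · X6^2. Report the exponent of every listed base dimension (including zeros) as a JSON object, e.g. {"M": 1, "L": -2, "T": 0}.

Write exponents as rows L,I,Θ / cols X1,X2,X3,X4,X5,X6:
  L: [ 0 -1  1  2 -2  2]
  I: [-1 -1  1  1 -1  1]
  Θ: [-1  0  0 -1  1 -1]
  [L]: (1)·0+(-1)·-1+(2)·1+(2)·2+(-1)·-2+(2)·2 = 13
  [I]: (1)·-1+(-1)·-1+(2)·1+(2)·1+(-1)·-1+(2)·1 = 7
  [Θ]: (1)·-1+(-1)·0+(2)·0+(2)·-1+(-1)·1+(2)·-1 = -6
⇒ L^13 I^7 Θ^-6

{"L": 13, "I": 7, "Θ": -6}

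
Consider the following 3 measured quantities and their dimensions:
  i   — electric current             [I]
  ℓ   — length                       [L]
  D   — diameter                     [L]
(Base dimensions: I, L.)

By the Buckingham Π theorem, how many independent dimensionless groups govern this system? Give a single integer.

Exponent matrix [I,L] × [i,ℓ,D]:
  I: [ 1  0  0]
  L: [ 0  1  1]
Echelon form has 2 nonzero rows (pivots: i,ℓ)
3 vars − rank 2 = 1 Π group

1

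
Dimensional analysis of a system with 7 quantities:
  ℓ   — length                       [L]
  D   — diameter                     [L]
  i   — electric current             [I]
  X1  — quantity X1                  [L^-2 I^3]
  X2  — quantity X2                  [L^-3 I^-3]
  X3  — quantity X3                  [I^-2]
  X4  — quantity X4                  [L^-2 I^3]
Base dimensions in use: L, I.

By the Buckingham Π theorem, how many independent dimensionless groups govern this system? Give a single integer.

5

Write exponents as rows L,I / cols ℓ,D,i,X1,X2,X3,X4:
  L: [ 1  1  0 -2 -3  0 -2]
  I: [ 0  0  1  3 -3 -2  3]
Echelon form has 2 nonzero rows (pivots: ℓ,i)
Π count = n − r = 7 − 2 = 5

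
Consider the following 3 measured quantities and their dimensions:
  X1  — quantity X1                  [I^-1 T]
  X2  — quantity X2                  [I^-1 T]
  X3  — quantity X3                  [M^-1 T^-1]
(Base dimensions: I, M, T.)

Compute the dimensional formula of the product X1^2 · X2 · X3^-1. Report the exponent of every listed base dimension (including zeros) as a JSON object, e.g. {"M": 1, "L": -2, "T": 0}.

Exponent matrix [I,M,T] × [X1,X2,X3]:
  I: [-1 -1  0]
  M: [ 0  0 -1]
  T: [ 1  1 -1]
  [I]: (2)·-1+(1)·-1+(-1)·0 = -3
  [M]: (2)·0+(1)·0+(-1)·-1 = 1
  [T]: (2)·1+(1)·1+(-1)·-1 = 4
⇒ I^-3 M T^4

{"I": -3, "M": 1, "T": 4}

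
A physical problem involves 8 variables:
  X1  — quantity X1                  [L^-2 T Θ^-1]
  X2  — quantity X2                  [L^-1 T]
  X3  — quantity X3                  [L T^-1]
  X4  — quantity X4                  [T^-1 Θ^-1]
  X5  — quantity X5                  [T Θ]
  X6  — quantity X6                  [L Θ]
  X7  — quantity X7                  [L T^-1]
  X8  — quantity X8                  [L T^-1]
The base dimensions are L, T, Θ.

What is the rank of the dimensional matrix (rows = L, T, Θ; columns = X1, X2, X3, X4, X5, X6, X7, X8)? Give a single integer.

Dimensional matrix (L×T×Θ by X1×X2×X3×X4×X5×X6×X7×X8):
  L: [-2 -1  1  0  0  1  1  1]
  T: [ 1  1 -1 -1  1  0 -1 -1]
  Θ: [-1  0  0 -1  1  1  0  0]
Echelon form has 2 nonzero rows (pivots: X1,X2)

2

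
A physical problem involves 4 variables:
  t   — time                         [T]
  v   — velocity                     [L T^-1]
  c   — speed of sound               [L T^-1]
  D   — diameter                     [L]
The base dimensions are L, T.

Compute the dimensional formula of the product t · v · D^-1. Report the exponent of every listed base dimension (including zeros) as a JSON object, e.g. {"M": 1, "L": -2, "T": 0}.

Dimensional matrix (L×T by t×v×c×D):
  L: [ 0  1  1  1]
  T: [ 1 -1 -1  0]
  [L]: (1)·0+(1)·1+(-1)·1 = 0
  [T]: (1)·1+(1)·-1+(-1)·0 = 0
⇒ 1 (dimensionless)

{"L": 0, "T": 0}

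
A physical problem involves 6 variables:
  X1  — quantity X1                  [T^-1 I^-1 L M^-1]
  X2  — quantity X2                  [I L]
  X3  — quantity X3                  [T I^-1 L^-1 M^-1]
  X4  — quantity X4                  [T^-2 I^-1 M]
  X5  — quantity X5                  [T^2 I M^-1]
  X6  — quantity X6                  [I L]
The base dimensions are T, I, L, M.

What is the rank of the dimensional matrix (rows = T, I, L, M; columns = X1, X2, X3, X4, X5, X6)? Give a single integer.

Write exponents as rows T,I,L,M / cols X1,X2,X3,X4,X5,X6:
  T: [-1  0  1 -2  2  0]
  I: [-1  1 -1 -1  1  1]
  L: [ 1  1 -1  0  0  1]
  M: [-1  0 -1  1 -1  0]
Row reduction gives pivot columns X1,X2,X3; rank = 3

3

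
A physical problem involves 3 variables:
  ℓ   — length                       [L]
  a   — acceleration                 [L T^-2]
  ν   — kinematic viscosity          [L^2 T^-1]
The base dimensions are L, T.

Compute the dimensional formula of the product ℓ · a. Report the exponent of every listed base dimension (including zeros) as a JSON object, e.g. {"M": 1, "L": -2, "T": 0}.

{"L": 2, "T": -2}

Dimensional matrix (L×T by ℓ×a×ν):
  L: [ 1  1  2]
  T: [ 0 -2 -1]
  [L]: (1)·1+(1)·1 = 2
  [T]: (1)·0+(1)·-2 = -2
⇒ L^2 T^-2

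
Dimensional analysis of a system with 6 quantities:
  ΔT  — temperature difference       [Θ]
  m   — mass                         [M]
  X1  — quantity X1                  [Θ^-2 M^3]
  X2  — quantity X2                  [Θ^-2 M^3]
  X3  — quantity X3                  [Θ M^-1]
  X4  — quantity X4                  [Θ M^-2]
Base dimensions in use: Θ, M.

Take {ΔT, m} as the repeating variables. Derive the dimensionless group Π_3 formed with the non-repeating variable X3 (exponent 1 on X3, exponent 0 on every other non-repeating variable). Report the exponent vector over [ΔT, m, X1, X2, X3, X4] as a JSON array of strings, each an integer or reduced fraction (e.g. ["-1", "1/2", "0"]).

["-1", "1", "0", "0", "1", "0"]

Dimensional matrix (Θ×M by ΔT×m×X1×X2×X3×X4):
  Θ: [ 1  0 -2 -2  1  1]
  M: [ 0  1  3  3 -1 -2]
Echelon form has 2 nonzero rows (pivots: ΔT,m)
Pivot set = {ΔT,m}, free = {X1,X2,X3,X4}
RREF:
  r0: [   1    0   -2   -2    1    1]
  r1: [   0    1    3    3   -1   -2]
Fix exponent of X3 at 1, X1 at 0, X2 at 0, X4 at 0; solve each RREF row for its pivot's exponent:
  r0: exp(ΔT) + (1)·1 = 0 ⇒ exp(ΔT) = -1
  r1: exp(m) + (-1)·1 = 0 ⇒ exp(m) = 1
Π_3 = ΔT^-1 · m · X3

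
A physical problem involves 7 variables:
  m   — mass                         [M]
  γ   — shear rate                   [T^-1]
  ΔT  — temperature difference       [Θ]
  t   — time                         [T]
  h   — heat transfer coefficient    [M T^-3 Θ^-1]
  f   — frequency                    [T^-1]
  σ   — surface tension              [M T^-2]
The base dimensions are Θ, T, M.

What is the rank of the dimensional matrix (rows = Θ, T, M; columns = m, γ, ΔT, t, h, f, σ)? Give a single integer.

3

Write exponents as rows Θ,T,M / cols m,γ,ΔT,t,h,f,σ:
  Θ: [ 0  0  1  0 -1  0  0]
  T: [ 0 -1  0  1 -3 -1 -2]
  M: [ 1  0  0  0  1  0  1]
Echelon form has 3 nonzero rows (pivots: m,γ,ΔT)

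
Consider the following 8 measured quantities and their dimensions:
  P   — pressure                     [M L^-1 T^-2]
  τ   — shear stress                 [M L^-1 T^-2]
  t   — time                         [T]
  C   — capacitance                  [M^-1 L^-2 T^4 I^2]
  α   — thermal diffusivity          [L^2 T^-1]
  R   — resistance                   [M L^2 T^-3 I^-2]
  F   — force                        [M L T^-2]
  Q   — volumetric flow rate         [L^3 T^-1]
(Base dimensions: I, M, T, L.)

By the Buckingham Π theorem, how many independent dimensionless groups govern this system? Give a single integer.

4

Write exponents as rows I,M,T,L / cols P,τ,t,C,α,R,F,Q:
  I: [ 0  0  0  2  0 -2  0  0]
  M: [ 1  1  0 -1  0  1  1  0]
  T: [-2 -2  1  4 -1 -3 -2 -1]
  L: [-1 -1  0 -2  2  2  1  3]
Echelon form has 4 nonzero rows (pivots: P,t,C,α)
Π count = n − r = 8 − 4 = 4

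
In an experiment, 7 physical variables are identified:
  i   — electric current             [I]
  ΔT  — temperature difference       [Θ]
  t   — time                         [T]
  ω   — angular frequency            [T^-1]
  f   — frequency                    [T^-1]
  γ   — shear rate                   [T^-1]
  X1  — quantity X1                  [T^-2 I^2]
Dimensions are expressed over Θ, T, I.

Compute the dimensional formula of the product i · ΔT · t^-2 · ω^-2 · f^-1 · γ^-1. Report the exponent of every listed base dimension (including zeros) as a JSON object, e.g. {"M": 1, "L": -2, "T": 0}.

{"Θ": 1, "T": 2, "I": 1}

Write exponents as rows Θ,T,I / cols i,ΔT,t,ω,f,γ,X1:
  Θ: [ 0  1  0  0  0  0  0]
  T: [ 0  0  1 -1 -1 -1 -2]
  I: [ 1  0  0  0  0  0  2]
  [Θ]: (1)·0+(1)·1+(-2)·0+(-2)·0+(-1)·0+(-1)·0 = 1
  [T]: (1)·0+(1)·0+(-2)·1+(-2)·-1+(-1)·-1+(-1)·-1 = 2
  [I]: (1)·1+(1)·0+(-2)·0+(-2)·0+(-1)·0+(-1)·0 = 1
⇒ Θ T^2 I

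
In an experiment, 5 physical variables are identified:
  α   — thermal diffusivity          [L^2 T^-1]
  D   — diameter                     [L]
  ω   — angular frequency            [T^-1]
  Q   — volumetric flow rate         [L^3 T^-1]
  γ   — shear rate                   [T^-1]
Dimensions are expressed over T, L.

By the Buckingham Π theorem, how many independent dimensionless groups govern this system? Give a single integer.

3

Exponent matrix [T,L] × [α,D,ω,Q,γ]:
  T: [-1  0 -1 -1 -1]
  L: [ 2  1  0  3  0]
RREF → pivots at {α,D} ⇒ r = 2
5 vars − rank 2 = 3 Π groups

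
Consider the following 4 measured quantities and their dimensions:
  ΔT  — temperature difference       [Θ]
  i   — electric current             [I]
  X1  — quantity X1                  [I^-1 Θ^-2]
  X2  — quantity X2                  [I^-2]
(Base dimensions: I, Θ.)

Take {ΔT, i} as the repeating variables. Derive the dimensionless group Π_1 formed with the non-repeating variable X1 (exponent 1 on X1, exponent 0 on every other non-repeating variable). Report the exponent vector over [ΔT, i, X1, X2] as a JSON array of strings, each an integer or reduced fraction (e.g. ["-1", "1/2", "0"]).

["2", "1", "1", "0"]

Exponent matrix [I,Θ] × [ΔT,i,X1,X2]:
  I: [ 0  1 -1 -2]
  Θ: [ 1  0 -2  0]
Row reduction gives pivot columns ΔT,i; rank = 2
Repeat: ΔT,i; free: X1,X2
RREF:
  r0: [   1    0   -2    0]
  r1: [   0    1   -1   -2]
Fix exponent of X1 at 1, X2 at 0; solve each RREF row for its pivot's exponent:
  r0: exp(ΔT) + (-2)·1 = 0 ⇒ exp(ΔT) = 2
  r1: exp(i) + (-1)·1 = 0 ⇒ exp(i) = 1
Π_1 = ΔT^2 · i · X1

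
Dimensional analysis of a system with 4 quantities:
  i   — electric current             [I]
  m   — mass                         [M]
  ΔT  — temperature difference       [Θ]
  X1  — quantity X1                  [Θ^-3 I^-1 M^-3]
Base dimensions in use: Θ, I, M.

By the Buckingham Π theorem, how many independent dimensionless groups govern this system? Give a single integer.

1

Write exponents as rows Θ,I,M / cols i,m,ΔT,X1:
  Θ: [ 0  0  1 -3]
  I: [ 1  0  0 -1]
  M: [ 0  1  0 -3]
RREF → pivots at {i,m,ΔT} ⇒ r = 3
4 vars − rank 3 = 1 Π group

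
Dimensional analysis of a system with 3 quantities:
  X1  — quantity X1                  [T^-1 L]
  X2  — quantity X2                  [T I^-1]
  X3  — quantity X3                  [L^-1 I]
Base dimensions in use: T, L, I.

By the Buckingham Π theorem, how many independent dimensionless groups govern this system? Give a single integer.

Exponent matrix [T,L,I] × [X1,X2,X3]:
  T: [-1  1  0]
  L: [ 1  0 -1]
  I: [ 0 -1  1]
Echelon form has 2 nonzero rows (pivots: X1,X2)
3 vars − rank 2 = 1 Π group

1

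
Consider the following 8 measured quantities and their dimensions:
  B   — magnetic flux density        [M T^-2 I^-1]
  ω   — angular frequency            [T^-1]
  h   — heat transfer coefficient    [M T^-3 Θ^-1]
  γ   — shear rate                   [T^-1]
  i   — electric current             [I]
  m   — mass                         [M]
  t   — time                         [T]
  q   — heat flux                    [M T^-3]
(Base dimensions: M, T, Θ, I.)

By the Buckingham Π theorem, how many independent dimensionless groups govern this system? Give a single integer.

Dimensional matrix (M×T×Θ×I by B×ω×h×γ×i×m×t×q):
  M: [ 1  0  1  0  0  1  0  1]
  T: [-2 -1 -3 -1  0  0  1 -3]
  Θ: [ 0  0 -1  0  0  0  0  0]
  I: [-1  0  0  0  1  0  0  0]
Row reduction gives pivot columns B,ω,h,i; rank = 4
Π count = n − r = 8 − 4 = 4

4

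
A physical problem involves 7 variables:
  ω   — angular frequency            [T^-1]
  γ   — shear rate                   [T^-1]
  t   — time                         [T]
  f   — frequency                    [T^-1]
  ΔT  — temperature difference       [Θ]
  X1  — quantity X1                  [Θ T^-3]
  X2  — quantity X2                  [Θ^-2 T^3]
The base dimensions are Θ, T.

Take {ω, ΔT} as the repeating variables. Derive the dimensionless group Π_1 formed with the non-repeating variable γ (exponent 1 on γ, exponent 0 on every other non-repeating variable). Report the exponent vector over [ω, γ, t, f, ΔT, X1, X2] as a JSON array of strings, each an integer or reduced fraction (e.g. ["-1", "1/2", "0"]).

Write exponents as rows Θ,T / cols ω,γ,t,f,ΔT,X1,X2:
  Θ: [ 0  0  0  0  1  1 -2]
  T: [-1 -1  1 -1  0 -3  3]
Echelon form has 2 nonzero rows (pivots: ω,ΔT)
Repeat: ω,ΔT; free: γ,t,f,X1,X2
RREF:
  r0: [   1    1   -1    1    0    3   -3]
  r1: [   0    0    0    0    1    1   -2]
Fix exponent of γ at 1, t at 0, f at 0, X1 at 0, X2 at 0; solve each RREF row for its pivot's exponent:
  r0: exp(ω) + (1)·1 = 0 ⇒ exp(ω) = -1
  r1: exp(ΔT) + (0)·1 = 0 ⇒ exp(ΔT) = 0
Π_1 = ω^-1 · γ

["-1", "1", "0", "0", "0", "0", "0"]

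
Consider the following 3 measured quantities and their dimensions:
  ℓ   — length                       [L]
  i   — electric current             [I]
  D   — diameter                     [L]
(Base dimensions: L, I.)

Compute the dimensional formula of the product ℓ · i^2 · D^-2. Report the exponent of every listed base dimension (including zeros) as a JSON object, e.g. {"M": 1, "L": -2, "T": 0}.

Write exponents as rows L,I / cols ℓ,i,D:
  L: [ 1  0  1]
  I: [ 0  1  0]
  [L]: (1)·1+(2)·0+(-2)·1 = -1
  [I]: (1)·0+(2)·1+(-2)·0 = 2
⇒ L^-1 I^2

{"L": -1, "I": 2}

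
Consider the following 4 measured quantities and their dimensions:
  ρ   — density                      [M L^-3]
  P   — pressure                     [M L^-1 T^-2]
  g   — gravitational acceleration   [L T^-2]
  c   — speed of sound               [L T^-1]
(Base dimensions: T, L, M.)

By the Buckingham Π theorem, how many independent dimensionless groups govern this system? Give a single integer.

Write exponents as rows T,L,M / cols ρ,P,g,c:
  T: [ 0 -2 -2 -1]
  L: [-3 -1  1  1]
  M: [ 1  1  0  0]
Echelon form has 3 nonzero rows (pivots: ρ,P,g)
Π count = n − r = 4 − 3 = 1

1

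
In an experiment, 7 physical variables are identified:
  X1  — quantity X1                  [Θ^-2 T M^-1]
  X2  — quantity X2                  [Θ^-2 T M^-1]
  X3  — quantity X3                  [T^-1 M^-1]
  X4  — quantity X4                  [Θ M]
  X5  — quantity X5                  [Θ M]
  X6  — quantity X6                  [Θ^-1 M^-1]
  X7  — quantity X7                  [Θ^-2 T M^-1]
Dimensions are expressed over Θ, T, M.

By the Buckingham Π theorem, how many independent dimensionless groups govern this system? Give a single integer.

Exponent matrix [Θ,T,M] × [X1,X2,X3,X4,X5,X6,X7]:
  Θ: [-2 -2  0  1  1 -1 -2]
  T: [ 1  1 -1  0  0  0  1]
  M: [-1 -1 -1  1  1 -1 -1]
RREF → pivots at {X1,X3} ⇒ r = 2
7 vars − rank 2 = 5 Π groups

5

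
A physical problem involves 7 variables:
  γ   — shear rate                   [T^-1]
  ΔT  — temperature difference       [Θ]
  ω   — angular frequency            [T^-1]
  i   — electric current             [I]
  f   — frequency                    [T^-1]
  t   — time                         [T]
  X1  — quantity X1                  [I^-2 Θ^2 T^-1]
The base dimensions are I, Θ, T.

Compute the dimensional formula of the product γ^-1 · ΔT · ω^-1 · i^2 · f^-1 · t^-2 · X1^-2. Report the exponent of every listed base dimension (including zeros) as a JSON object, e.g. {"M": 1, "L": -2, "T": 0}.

{"I": 6, "Θ": -3, "T": 3}

Exponent matrix [I,Θ,T] × [γ,ΔT,ω,i,f,t,X1]:
  I: [ 0  0  0  1  0  0 -2]
  Θ: [ 0  1  0  0  0  0  2]
  T: [-1  0 -1  0 -1  1 -1]
  [I]: (-1)·0+(1)·0+(-1)·0+(2)·1+(-1)·0+(-2)·0+(-2)·-2 = 6
  [Θ]: (-1)·0+(1)·1+(-1)·0+(2)·0+(-1)·0+(-2)·0+(-2)·2 = -3
  [T]: (-1)·-1+(1)·0+(-1)·-1+(2)·0+(-1)·-1+(-2)·1+(-2)·-1 = 3
⇒ I^6 Θ^-3 T^3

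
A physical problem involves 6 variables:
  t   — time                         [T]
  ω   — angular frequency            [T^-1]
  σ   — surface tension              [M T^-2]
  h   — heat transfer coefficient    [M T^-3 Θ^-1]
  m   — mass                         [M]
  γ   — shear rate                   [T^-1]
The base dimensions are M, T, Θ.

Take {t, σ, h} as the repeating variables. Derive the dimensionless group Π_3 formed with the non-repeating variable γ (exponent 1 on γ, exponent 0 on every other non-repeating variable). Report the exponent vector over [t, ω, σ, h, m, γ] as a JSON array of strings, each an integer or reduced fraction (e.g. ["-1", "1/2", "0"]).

["1", "0", "0", "0", "0", "1"]

Write exponents as rows M,T,Θ / cols t,ω,σ,h,m,γ:
  M: [ 0  0  1  1  1  0]
  T: [ 1 -1 -2 -3  0 -1]
  Θ: [ 0  0  0 -1  0  0]
RREF → pivots at {t,σ,h} ⇒ r = 3
Pivot set = {t,σ,h}, free = {ω,m,γ}
RREF:
  r0: [   1   -1    0    0    2   -1]
  r1: [   0    0    1    0    1    0]
  r2: [   0    0    0    1    0    0]
Fix exponent of γ at 1, ω at 0, m at 0; solve each RREF row for its pivot's exponent:
  r0: exp(t) + (-1)·1 = 0 ⇒ exp(t) = 1
  r1: exp(σ) + (0)·1 = 0 ⇒ exp(σ) = 0
  r2: exp(h) + (0)·1 = 0 ⇒ exp(h) = 0
Π_3 = t · γ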